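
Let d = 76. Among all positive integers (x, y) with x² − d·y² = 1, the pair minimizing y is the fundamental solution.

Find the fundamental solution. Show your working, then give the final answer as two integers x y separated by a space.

57799 6630

[8; 1,2,1,1,5,4,5,1,1,2,1,16] for √76; ℓ=12 ⇒ convergent index 11
step 0: (8, 1)  from 8·(1,0) + (0,1)
…
step 4: (61, 7)  from 1·(35,4) + (26,3)
…
step 6: (1421, 163)  from 4·(340,39) + (61,7)
step 7: (7445, 854)  from 5·(1421,163) + (340,39)
…
step 9: (16311, 1871)  from 1·(8866,1017) + (7445,854)
step 10: (41488, 4759)  from 2·(16311,1871) + (8866,1017)
step 11: (57799, 6630)  from 1·(41488,4759) + (16311,1871)
(x₁, y₁) = (57799, 6630);  57799² − 76·6630² = 1 ✓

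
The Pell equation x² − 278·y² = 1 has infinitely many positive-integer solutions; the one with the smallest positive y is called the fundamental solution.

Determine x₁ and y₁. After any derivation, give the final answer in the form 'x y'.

2501 150

d=278: √d = [16; 1,2,16,2,1,32] (ℓ=6, even), read p_5/q_5
i=0: a=16 ⇒ p=16, q=1
…
i=2: a=2 ⇒ p=50, q=3
i=3: a=16 ⇒ p=817, q=49
i=4: a=2 ⇒ p=1684, q=101
i=5: a=1 ⇒ p=2501, q=150
→ (2501, 150).  Check: 2501²=6255001, 278·150²=6255000, difference 1.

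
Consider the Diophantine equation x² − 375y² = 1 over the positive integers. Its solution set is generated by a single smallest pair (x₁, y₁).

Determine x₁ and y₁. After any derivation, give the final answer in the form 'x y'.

15124 781

d=375: √d = [19; 2,1,2,1,5,1,2,1,2,38] (ℓ=10, even), read p_9/q_9
i=0: a=19 ⇒ p=19, q=1
…
i=5: a=5 ⇒ p=1220, q=63
…
i=8: a=1 ⇒ p=5519, q=285
i=9: a=2 ⇒ p=15124, q=781
(x₁, y₁) = (15124, 781);  15124² − 375·781² = 1 ✓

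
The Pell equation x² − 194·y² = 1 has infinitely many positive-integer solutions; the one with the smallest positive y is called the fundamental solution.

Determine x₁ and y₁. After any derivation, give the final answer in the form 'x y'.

195 14

[13; 1,12,1,26] for √194; ℓ=4 ⇒ convergent index 3
step 0: (13, 1)  from 13·(1,0) + (0,1)
step 1: (14, 1)  from 1·(13,1) + (1,0)
step 2: (181, 13)  from 12·(14,1) + (13,1)
step 3: (195, 14)  from 1·(181,13) + (14,1)
fundamental: x₁=195, y₁=14  (since 38025 − 194·196 = 1)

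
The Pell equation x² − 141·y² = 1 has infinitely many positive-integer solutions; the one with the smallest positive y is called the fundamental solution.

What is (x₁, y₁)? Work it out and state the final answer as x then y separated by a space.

√141 = [11; 1,6,1,22, …], period ℓ=4 (even) → k=3
k=0  a_k=11  p_k/q_k = 11/1
…
k=2  a_k=6  p_k/q_k = 83/7
k=3  a_k=1  p_k/q_k = 95/8
(x₁, y₁) = (95, 8);  95² − 141·8² = 1 ✓

95 8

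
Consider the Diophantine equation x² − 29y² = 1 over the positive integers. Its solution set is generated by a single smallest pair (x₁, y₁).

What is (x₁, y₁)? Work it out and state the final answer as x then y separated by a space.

9801 1820

√29 → a₀=5, period (2,1,1,2,10); ℓ=5 odd so k=9
a_0=5:  p_0=5·1+0=5,  q_0=5·0+1=1
a_1=2:  p_1=2·5+1=11,  q_1=2·1+0=2
a_2=1:  p_2=1·11+5=16,  q_2=1·2+1=3
a_3=1:  p_3=1·16+11=27,  q_3=1·3+2=5
a_4=2:  p_4=2·27+16=70,  q_4=2·5+3=13
…
a_6=2:  p_6=2·727+70=1524,  q_6=2·135+13=283
a_7=1:  p_7=1·1524+727=2251,  q_7=1·283+135=418
a_8=1:  p_8=1·2251+1524=3775,  q_8=1·418+283=701
a_9=2:  p_9=2·3775+2251=9801,  q_9=2·701+418=1820
→ (9801, 1820).  Check: 9801²=96059601, 29·1820²=96059600, difference 1.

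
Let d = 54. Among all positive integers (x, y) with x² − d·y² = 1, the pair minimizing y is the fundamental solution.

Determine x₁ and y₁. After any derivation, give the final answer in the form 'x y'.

485 66

[7; 2,1,6,1,2,14] for √54; ℓ=6 ⇒ convergent index 5
k=0  a_k=7  p_k/q_k = 7/1
…
k=3  a_k=6  p_k/q_k = 147/20
k=4  a_k=1  p_k/q_k = 169/23
k=5  a_k=2  p_k/q_k = 485/66
(x₁, y₁) = (485, 66);  485² − 54·66² = 1 ✓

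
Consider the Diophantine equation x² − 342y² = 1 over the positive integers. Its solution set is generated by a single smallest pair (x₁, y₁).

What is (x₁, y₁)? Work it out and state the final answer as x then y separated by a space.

[18; 2,36] for √342; ℓ=2 ⇒ convergent index 1
i=0: a=18 ⇒ p=18, q=1
i=1: a=2 ⇒ p=37, q=2
→ (37, 2).  Check: 37²=1369, 342·2²=1368, difference 1.

37 2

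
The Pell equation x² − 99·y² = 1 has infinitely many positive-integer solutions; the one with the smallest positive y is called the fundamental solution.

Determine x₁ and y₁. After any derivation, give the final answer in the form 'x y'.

10 1

[9; 1,18] for √99; ℓ=2 ⇒ convergent index 1
a_0=9:  p_0=9·1+0=9,  q_0=9·0+1=1
a_1=1:  p_1=1·9+1=10,  q_1=1·1+0=1
fundamental: x₁=10, y₁=1  (since 100 − 99·1 = 1)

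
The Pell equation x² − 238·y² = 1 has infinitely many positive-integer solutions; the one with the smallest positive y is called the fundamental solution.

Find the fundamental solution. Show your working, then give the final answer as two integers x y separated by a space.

√238 = [15; 2,2,1,14,1,2,2,30, …], period ℓ=8 (even) → k=7
k=0  a_k=15  p_k/q_k = 15/1
k=1  a_k=2  p_k/q_k = 31/2
k=2  a_k=2  p_k/q_k = 77/5
…
k=4  a_k=14  p_k/q_k = 1589/103
…
k=6  a_k=2  p_k/q_k = 4983/323
k=7  a_k=2  p_k/q_k = 11663/756
→ (11663, 756).  Check: 11663²=136025569, 238·756²=136025568, difference 1.

11663 756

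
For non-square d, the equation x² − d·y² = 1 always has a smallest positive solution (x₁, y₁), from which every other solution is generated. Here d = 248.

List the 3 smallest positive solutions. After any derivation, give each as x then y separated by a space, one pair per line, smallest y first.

d=248: √d = [15; 1,2,1,30] (ℓ=4, even), read p_3/q_3
i=0: a=15 ⇒ p=15, q=1
i=1: a=1 ⇒ p=16, q=1
i=2: a=2 ⇒ p=47, q=3
i=3: a=1 ⇒ p=63, q=4
(x₁, y₁) = (63, 4);  63² − 248·4² = 1 ✓
k=2:  x_2 = 63·63+248·4·4 = 7937,  y_2 = 63·4+4·63 = 504
k=3:  x_3 = 63·7937+248·4·504 = 999999,  y_3 = 63·504+4·7937 = 63500

63 4
7937 504
999999 63500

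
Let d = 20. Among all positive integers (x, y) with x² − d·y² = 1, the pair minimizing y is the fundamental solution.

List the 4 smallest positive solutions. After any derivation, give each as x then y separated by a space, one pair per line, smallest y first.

9 2
161 36
2889 646
51841 11592

[4; 2,8] for √20; ℓ=2 ⇒ convergent index 1
k=0  a_k=4  p_k/q_k = 4/1
k=1  a_k=2  p_k/q_k = 9/2
fundamental: x₁=9, y₁=2  (since 81 − 20·4 = 1)
(x_2, y_2) = (9·9 + 20·2·2, 9·2 + 2·9) = (161, 36)
(x_3, y_3) = (9·161 + 20·2·36, 9·36 + 2·161) = (2889, 646)
(x_4, y_4) = (9·2889 + 20·2·646, 9·646 + 2·2889) = (51841, 11592)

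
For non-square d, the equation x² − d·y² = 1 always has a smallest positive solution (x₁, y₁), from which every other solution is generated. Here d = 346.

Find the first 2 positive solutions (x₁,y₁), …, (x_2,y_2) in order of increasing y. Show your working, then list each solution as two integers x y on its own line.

√346 → a₀=18, period (1,1,1,1,36); ℓ=5 odd so k=9
a_0=18:  p_0=18·1+0=18,  q_0=18·0+1=1
a_1=1:  p_1=1·18+1=19,  q_1=1·1+0=1
a_2=1:  p_2=1·19+18=37,  q_2=1·1+1=2
…
a_4=1:  p_4=1·56+37=93,  q_4=1·3+2=5
a_5=36:  p_5=36·93+56=3404,  q_5=36·5+3=183
a_6=1:  p_6=1·3404+93=3497,  q_6=1·183+5=188
…
a_8=1:  p_8=1·6901+3497=10398,  q_8=1·371+188=559
a_9=1:  p_9=1·10398+6901=17299,  q_9=1·559+371=930
(x₁, y₁) = (17299, 930);  17299² − 346·930² = 1 ✓
(17299+930√346)^2 = 598510801 + 32176140√346

17299 930
598510801 32176140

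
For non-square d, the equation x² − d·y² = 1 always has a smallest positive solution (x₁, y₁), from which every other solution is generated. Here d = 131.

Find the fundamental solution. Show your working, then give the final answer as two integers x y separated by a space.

d=131: √d = [11; 2,4,11,4,2,22] (ℓ=6, even), read p_5/q_5
a_0=11:  p_0=11·1+0=11,  q_0=11·0+1=1
…
a_3=11:  p_3=11·103+23=1156,  q_3=11·9+2=101
a_4=4:  p_4=4·1156+103=4727,  q_4=4·101+9=413
a_5=2:  p_5=2·4727+1156=10610,  q_5=2·413+101=927
→ (10610, 927).  Check: 10610²=112572100, 131·927²=112572099, difference 1.

10610 927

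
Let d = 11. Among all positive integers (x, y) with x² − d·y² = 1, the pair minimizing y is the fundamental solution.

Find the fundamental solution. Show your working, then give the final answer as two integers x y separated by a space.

10 3

√11 → a₀=3, period (3,6); ℓ=2 even so k=1
step 0: (3, 1)  from 3·(1,0) + (0,1)
step 1: (10, 3)  from 3·(3,1) + (1,0)
(x₁, y₁) = (10, 3);  10² − 11·3² = 1 ✓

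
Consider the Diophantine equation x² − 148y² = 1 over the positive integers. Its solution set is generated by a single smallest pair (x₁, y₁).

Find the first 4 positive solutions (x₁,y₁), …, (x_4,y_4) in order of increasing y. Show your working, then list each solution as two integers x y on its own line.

73 6
10657 876
1555849 127890
227143297 18671064

d=148: √d = [12; 6,24] (ℓ=2, even), read p_1/q_1
a_0=12:  p_0=12·1+0=12,  q_0=12·0+1=1
a_1=6:  p_1=6·12+1=73,  q_1=6·1+0=6
fundamental: x₁=73, y₁=6  (since 5329 − 148·36 = 1)
k=2:  x_2 = 73·73+148·6·6 = 10657,  y_2 = 73·6+6·73 = 876
k=3:  x_3 = 73·10657+148·6·876 = 1555849,  y_3 = 73·876+6·10657 = 127890
k=4:  x_4 = 73·1555849+148·6·127890 = 227143297,  y_4 = 73·127890+6·1555849 = 18671064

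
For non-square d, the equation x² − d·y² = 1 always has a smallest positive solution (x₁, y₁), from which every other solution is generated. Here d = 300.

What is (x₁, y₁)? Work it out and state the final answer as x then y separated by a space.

1351 78

d=300: √d = [17; 3,8,3,34] (ℓ=4, even), read p_3/q_3
step 0: (17, 1)  from 17·(1,0) + (0,1)
…
step 2: (433, 25)  from 8·(52,3) + (17,1)
step 3: (1351, 78)  from 3·(433,25) + (52,3)
→ (1351, 78).  Check: 1351²=1825201, 300·78²=1825200, difference 1.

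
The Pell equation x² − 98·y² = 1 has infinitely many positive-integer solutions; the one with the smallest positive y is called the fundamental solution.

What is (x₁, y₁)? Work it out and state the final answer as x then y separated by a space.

d=98: √d = [9; 1,8,1,18] (ℓ=4, even), read p_3/q_3
a_0=9:  p_0=9·1+0=9,  q_0=9·0+1=1
a_1=1:  p_1=1·9+1=10,  q_1=1·1+0=1
a_2=8:  p_2=8·10+9=89,  q_2=8·1+1=9
a_3=1:  p_3=1·89+10=99,  q_3=1·9+1=10
(x₁, y₁) = (99, 10);  99² − 98·10² = 1 ✓

99 10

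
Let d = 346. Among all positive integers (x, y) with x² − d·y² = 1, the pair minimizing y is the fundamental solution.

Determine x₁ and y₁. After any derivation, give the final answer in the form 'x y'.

17299 930

d=346: √d = [18; 1,1,1,1,36] (ℓ=5, odd), read p_9/q_9
step 0: (18, 1)  from 18·(1,0) + (0,1)
step 1: (19, 1)  from 1·(18,1) + (1,0)
step 2: (37, 2)  from 1·(19,1) + (18,1)
step 3: (56, 3)  from 1·(37,2) + (19,1)
step 4: (93, 5)  from 1·(56,3) + (37,2)
…
step 8: (10398, 559)  from 1·(6901,371) + (3497,188)
step 9: (17299, 930)  from 1·(10398,559) + (6901,371)
→ (17299, 930).  Check: 17299²=299255401, 346·930²=299255400, difference 1.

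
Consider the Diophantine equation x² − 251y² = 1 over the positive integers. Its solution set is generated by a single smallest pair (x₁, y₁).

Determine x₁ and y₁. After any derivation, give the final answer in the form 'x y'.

3674890 231957

d=251: √d = [15; 1,5,2,1,2,…,5,1,30] (ℓ=14, even), read p_13/q_13
k=0  a_k=15  p_k/q_k = 15/1
…
k=3  a_k=2  p_k/q_k = 206/13
k=4  a_k=1  p_k/q_k = 301/19
k=5  a_k=2  p_k/q_k = 808/51
k=6  a_k=2  p_k/q_k = 1917/121
…
k=8  a_k=2  p_k/q_k = 61043/3853
…
k=10  a_k=1  p_k/q_k = 212692/13425
k=11  a_k=2  p_k/q_k = 577033/36422
k=12  a_k=5  p_k/q_k = 3097857/195535
k=13  a_k=1  p_k/q_k = 3674890/231957
(x₁, y₁) = (3674890, 231957);  3674890² − 251·231957² = 1 ✓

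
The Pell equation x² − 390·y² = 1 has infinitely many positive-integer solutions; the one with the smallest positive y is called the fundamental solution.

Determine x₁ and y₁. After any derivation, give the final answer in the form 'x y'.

√390 → a₀=19, period (1,2,1,38); ℓ=4 even so k=3
a_0=19:  p_0=19·1+0=19,  q_0=19·0+1=1
a_1=1:  p_1=1·19+1=20,  q_1=1·1+0=1
a_2=2:  p_2=2·20+19=59,  q_2=2·1+1=3
a_3=1:  p_3=1·59+20=79,  q_3=1·3+1=4
(x₁, y₁) = (79, 4);  79² − 390·4² = 1 ✓

79 4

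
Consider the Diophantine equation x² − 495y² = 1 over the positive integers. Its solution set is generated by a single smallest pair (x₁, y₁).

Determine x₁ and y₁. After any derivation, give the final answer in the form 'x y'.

√495 = [22; 4,44, …], period ℓ=2 (even) → k=1
i=0: a=22 ⇒ p=22, q=1
i=1: a=4 ⇒ p=89, q=4
fundamental: x₁=89, y₁=4  (since 7921 − 495·16 = 1)

89 4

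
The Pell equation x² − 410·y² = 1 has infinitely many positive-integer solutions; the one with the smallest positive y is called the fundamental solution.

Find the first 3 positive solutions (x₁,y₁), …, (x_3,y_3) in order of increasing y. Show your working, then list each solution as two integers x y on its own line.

d=410: √d = [20; 4,40] (ℓ=2, even), read p_1/q_1
step 0: (20, 1)  from 20·(1,0) + (0,1)
step 1: (81, 4)  from 4·(20,1) + (1,0)
(x₁, y₁) = (81, 4);  81² − 410·4² = 1 ✓
k=2:  x_2 = 81·81+410·4·4 = 13121,  y_2 = 81·4+4·81 = 648
k=3:  x_3 = 81·13121+410·4·648 = 2125521,  y_3 = 81·648+4·13121 = 104972

81 4
13121 648
2125521 104972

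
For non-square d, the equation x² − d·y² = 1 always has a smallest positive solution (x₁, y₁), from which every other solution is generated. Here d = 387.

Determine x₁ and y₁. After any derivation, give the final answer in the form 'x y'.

√387 = [19; 1,2,19,2,1,38, …], period ℓ=6 (even) → k=5
a_0=19:  p_0=19·1+0=19,  q_0=19·0+1=1
…
a_2=2:  p_2=2·20+19=59,  q_2=2·1+1=3
a_3=19:  p_3=19·59+20=1141,  q_3=19·3+1=58
a_4=2:  p_4=2·1141+59=2341,  q_4=2·58+3=119
a_5=1:  p_5=1·2341+1141=3482,  q_5=1·119+58=177
fundamental: x₁=3482, y₁=177  (since 12124324 − 387·31329 = 1)

3482 177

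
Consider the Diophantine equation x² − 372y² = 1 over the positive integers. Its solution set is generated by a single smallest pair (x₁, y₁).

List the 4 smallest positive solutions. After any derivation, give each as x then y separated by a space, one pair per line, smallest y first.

12151 630
295293601 15310260
7176225079351 372069937890
174396621583094401 9042043615292520

d=372: √d = [19; 3,2,12,2,3,38] (ℓ=6, even), read p_5/q_5
k=0  a_k=19  p_k/q_k = 19/1
k=1  a_k=3  p_k/q_k = 58/3
…
k=4  a_k=2  p_k/q_k = 3491/181
k=5  a_k=3  p_k/q_k = 12151/630
fundamental: x₁=12151, y₁=630  (since 147646801 − 372·396900 = 1)
(12151+630√372)^2 = 295293601 + 15310260√372
(12151+630√372)^3 = 7176225079351 + 372069937890√372
(12151+630√372)^4 = 174396621583094401 + 9042043615292520√372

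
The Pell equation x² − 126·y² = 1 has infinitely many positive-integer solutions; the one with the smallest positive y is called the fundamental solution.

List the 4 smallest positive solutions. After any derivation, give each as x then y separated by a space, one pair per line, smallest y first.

449 40
403201 35920
362074049 32256120
325142092801 28965959840

[11; 4,2,4,22] for √126; ℓ=4 ⇒ convergent index 3
step 0: (11, 1)  from 11·(1,0) + (0,1)
step 1: (45, 4)  from 4·(11,1) + (1,0)
step 2: (101, 9)  from 2·(45,4) + (11,1)
step 3: (449, 40)  from 4·(101,9) + (45,4)
fundamental: x₁=449, y₁=40  (since 201601 − 126·1600 = 1)
(449+40√126)^2 = 403201 + 35920√126
(449+40√126)^3 = 362074049 + 32256120√126
(449+40√126)^4 = 325142092801 + 28965959840√126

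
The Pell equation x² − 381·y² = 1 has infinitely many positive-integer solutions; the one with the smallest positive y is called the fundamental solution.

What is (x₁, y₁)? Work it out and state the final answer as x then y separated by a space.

1015 52

√381 → a₀=19, period (1,1,12,1,1,38); ℓ=6 even so k=5
i=0: a=19 ⇒ p=19, q=1
i=1: a=1 ⇒ p=20, q=1
i=2: a=1 ⇒ p=39, q=2
i=3: a=12 ⇒ p=488, q=25
i=4: a=1 ⇒ p=527, q=27
i=5: a=1 ⇒ p=1015, q=52
→ (1015, 52).  Check: 1015²=1030225, 381·52²=1030224, difference 1.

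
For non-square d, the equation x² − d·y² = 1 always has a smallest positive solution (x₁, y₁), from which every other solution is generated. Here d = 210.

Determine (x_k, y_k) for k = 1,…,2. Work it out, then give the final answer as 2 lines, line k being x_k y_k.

29 2
1681 116

√210 = [14; 2,28, …], period ℓ=2 (even) → k=1
step 0: (14, 1)  from 14·(1,0) + (0,1)
step 1: (29, 2)  from 2·(14,1) + (1,0)
fundamental: x₁=29, y₁=2  (since 841 − 210·4 = 1)
k=2:  x_2 = 29·29+210·2·2 = 1681,  y_2 = 29·2+2·29 = 116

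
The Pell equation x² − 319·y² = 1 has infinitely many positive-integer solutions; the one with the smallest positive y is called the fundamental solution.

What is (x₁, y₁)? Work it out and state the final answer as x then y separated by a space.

12901780 722361

d=319: √d = [17; 1,6,5,1,4,…,6,1,34] (ℓ=14, even), read p_13/q_13
a_0=17:  p_0=17·1+0=17,  q_0=17·0+1=1
…
a_3=5:  p_3=5·125+18=643,  q_3=5·7+1=36
a_4=1:  p_4=1·643+125=768,  q_4=1·36+7=43
a_5=4:  p_5=4·768+643=3715,  q_5=4·43+36=208
…
a_7=1:  p_7=1·11913+3715=15628,  q_7=1·667+208=875
…
a_9=4:  p_9=4·58797+15628=250816,  q_9=4·3292+875=14043
…
a_12=6:  p_12=6·1798881+309613=11102899,  q_12=6·100718+17335=621643
a_13=1:  p_13=1·11102899+1798881=12901780,  q_13=1·621643+100718=722361
→ (12901780, 722361).  Check: 12901780²=166455927168400, 319·722361²=166455927168399, difference 1.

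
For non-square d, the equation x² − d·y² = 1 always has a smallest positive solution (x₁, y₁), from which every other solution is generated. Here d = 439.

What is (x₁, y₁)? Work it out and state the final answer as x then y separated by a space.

√439 = [20; 1,19,1,40, …], period ℓ=4 (even) → k=3
i=0: a=20 ⇒ p=20, q=1
…
i=2: a=19 ⇒ p=419, q=20
i=3: a=1 ⇒ p=440, q=21
fundamental: x₁=440, y₁=21  (since 193600 − 439·441 = 1)

440 21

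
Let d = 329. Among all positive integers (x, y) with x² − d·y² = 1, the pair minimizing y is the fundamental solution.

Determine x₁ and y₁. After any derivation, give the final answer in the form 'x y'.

2376415 131016

√329 → a₀=18, period (7,4,2,1,1,4,1,1,2,4,7,36); ℓ=12 even so k=11
k=0  a_k=18  p_k/q_k = 18/1
k=1  a_k=7  p_k/q_k = 127/7
…
k=4  a_k=1  p_k/q_k = 1705/94
…
k=7  a_k=1  p_k/q_k = 16125/889
…
k=10  a_k=4  p_k/q_k = 328794/18127
k=11  a_k=7  p_k/q_k = 2376415/131016
→ (2376415, 131016).  Check: 2376415²=5647348252225, 329·131016²=5647348252224, difference 1.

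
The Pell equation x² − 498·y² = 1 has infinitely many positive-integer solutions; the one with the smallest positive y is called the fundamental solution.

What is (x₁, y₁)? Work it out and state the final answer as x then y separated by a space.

179777 8056

d=498: √d = [22; 3,6,22,6,3,44] (ℓ=6, even), read p_5/q_5
i=0: a=22 ⇒ p=22, q=1
i=1: a=3 ⇒ p=67, q=3
…
i=4: a=6 ⇒ p=56794, q=2545
i=5: a=3 ⇒ p=179777, q=8056
→ (179777, 8056).  Check: 179777²=32319769729, 498·8056²=32319769728, difference 1.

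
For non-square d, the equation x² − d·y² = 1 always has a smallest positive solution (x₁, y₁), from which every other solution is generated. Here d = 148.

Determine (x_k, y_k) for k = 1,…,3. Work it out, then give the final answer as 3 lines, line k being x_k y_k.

73 6
10657 876
1555849 127890

[12; 6,24] for √148; ℓ=2 ⇒ convergent index 1
k=0  a_k=12  p_k/q_k = 12/1
k=1  a_k=6  p_k/q_k = 73/6
→ (73, 6).  Check: 73²=5329, 148·6²=5328, difference 1.
k=2:  x_2 = 73·73+148·6·6 = 10657,  y_2 = 73·6+6·73 = 876
k=3:  x_3 = 73·10657+148·6·876 = 1555849,  y_3 = 73·876+6·10657 = 127890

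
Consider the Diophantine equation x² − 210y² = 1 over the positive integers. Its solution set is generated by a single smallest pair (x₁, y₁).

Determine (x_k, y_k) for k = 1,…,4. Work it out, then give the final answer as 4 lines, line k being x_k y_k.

[14; 2,28] for √210; ℓ=2 ⇒ convergent index 1
i=0: a=14 ⇒ p=14, q=1
i=1: a=2 ⇒ p=29, q=2
(x₁, y₁) = (29, 2);  29² − 210·2² = 1 ✓
n=2: (29,2)∘(29,2) = (29·29+210·2·2, 29·2+2·29) = (1681,116)
n=3: (1681,116)∘(29,2) = (29·1681+210·2·116, 29·116+2·1681) = (97469,6726)
n=4: (97469,6726)∘(29,2) = (29·97469+210·2·6726, 29·6726+2·97469) = (5651521,389992)

29 2
1681 116
97469 6726
5651521 389992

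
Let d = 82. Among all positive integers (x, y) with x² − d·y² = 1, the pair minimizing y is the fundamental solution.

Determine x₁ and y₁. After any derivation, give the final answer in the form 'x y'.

[9; 18] for √82; ℓ=1 ⇒ convergent index 1
step 0: (9, 1)  from 9·(1,0) + (0,1)
step 1: (163, 18)  from 18·(9,1) + (1,0)
(x₁, y₁) = (163, 18);  163² − 82·18² = 1 ✓

163 18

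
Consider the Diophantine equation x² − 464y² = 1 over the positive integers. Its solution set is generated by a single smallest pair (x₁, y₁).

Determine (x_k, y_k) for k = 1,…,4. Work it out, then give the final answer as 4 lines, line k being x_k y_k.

√464 = [21; 1,1,5,1,1,1,5,1,1,42, …], period ℓ=10 (even) → k=9
a_0=21:  p_0=21·1+0=21,  q_0=21·0+1=1
a_1=1:  p_1=1·21+1=22,  q_1=1·1+0=1
…
a_4=1:  p_4=1·237+43=280,  q_4=1·11+2=13
a_5=1:  p_5=1·280+237=517,  q_5=1·13+11=24
a_6=1:  p_6=1·517+280=797,  q_6=1·24+13=37
a_7=5:  p_7=5·797+517=4502,  q_7=5·37+24=209
a_8=1:  p_8=1·4502+797=5299,  q_8=1·209+37=246
a_9=1:  p_9=1·5299+4502=9801,  q_9=1·246+209=455
→ (9801, 455).  Check: 9801²=96059601, 464·455²=96059600, difference 1.
k=2:  x_2 = 9801·9801+464·455·455 = 192119201,  y_2 = 9801·455+455·9801 = 8918910
k=3:  x_3 = 9801·192119201+464·455·8918910 = 3765920568201,  y_3 = 9801·8918910+455·192119201 = 174828473365
k=4:  x_4 = 9801·3765920568201+464·455·174828473365 = 73819574785756801,  y_4 = 9801·174828473365+455·3765920568201 = 3426987725981820

9801 455
192119201 8918910
3765920568201 174828473365
73819574785756801 3426987725981820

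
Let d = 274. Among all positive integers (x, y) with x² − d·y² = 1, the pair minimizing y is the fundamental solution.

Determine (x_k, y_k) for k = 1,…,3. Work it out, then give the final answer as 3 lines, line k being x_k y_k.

[16; 1,1,4,4,1,1,32] for √274; ℓ=7 ⇒ convergent index 13
i=0: a=16 ⇒ p=16, q=1
i=1: a=1 ⇒ p=17, q=1
i=2: a=1 ⇒ p=33, q=2
i=3: a=4 ⇒ p=149, q=9
i=4: a=4 ⇒ p=629, q=38
i=5: a=1 ⇒ p=778, q=47
i=6: a=1 ⇒ p=1407, q=85
i=7: a=32 ⇒ p=45802, q=2767
i=8: a=1 ⇒ p=47209, q=2852
i=9: a=1 ⇒ p=93011, q=5619
i=10: a=4 ⇒ p=419253, q=25328
i=11: a=4 ⇒ p=1770023, q=106931
i=12: a=1 ⇒ p=2189276, q=132259
i=13: a=1 ⇒ p=3959299, q=239190
(x₁, y₁) = (3959299, 239190);  3959299² − 274·239190² = 1 ✓
(x_2, y_2) = (3959299·3959299 + 274·239190·239190, 3959299·239190 + 239190·3959299) = (31352097142801, 1894049455620)
(x_3, y_3) = (3959299·31352097142801 + 274·239190·1894049455620, 3959299·1894049455620 + 239190·31352097142801) = (248264653730785753699, 14998216231173381570)

3959299 239190
31352097142801 1894049455620
248264653730785753699 14998216231173381570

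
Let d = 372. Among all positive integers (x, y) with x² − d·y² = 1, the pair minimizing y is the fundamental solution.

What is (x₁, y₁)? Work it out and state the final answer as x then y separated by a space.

12151 630

√372 = [19; 3,2,12,2,3,38, …], period ℓ=6 (even) → k=5
step 0: (19, 1)  from 19·(1,0) + (0,1)
step 1: (58, 3)  from 3·(19,1) + (1,0)
step 2: (135, 7)  from 2·(58,3) + (19,1)
step 3: (1678, 87)  from 12·(135,7) + (58,3)
step 4: (3491, 181)  from 2·(1678,87) + (135,7)
step 5: (12151, 630)  from 3·(3491,181) + (1678,87)
(x₁, y₁) = (12151, 630);  12151² − 372·630² = 1 ✓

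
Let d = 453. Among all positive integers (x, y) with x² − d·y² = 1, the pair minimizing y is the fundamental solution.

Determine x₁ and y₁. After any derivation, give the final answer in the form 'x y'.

1653751 77700

√453 → a₀=21, period (3,1,1,10,14,10,1,1,3,42); ℓ=10 even so k=9
k=0  a_k=21  p_k/q_k = 21/1
k=1  a_k=3  p_k/q_k = 64/3
k=2  a_k=1  p_k/q_k = 85/4
k=3  a_k=1  p_k/q_k = 149/7
…
k=5  a_k=14  p_k/q_k = 22199/1043
…
k=8  a_k=1  p_k/q_k = 469329/22051
k=9  a_k=3  p_k/q_k = 1653751/77700
→ (1653751, 77700).  Check: 1653751²=2734892370001, 453·77700²=2734892370000, difference 1.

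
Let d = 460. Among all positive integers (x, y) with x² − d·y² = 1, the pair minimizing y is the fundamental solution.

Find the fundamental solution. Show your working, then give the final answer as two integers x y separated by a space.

√460 = [21; 2,4,3,1,2,10,2,1,3,4,2,42, …], period ℓ=12 (even) → k=11
a_0=21:  p_0=21·1+0=21,  q_0=21·0+1=1
…
a_9=3:  p_9=3·72257+48922=265693,  q_9=3·3369+2281=12388
a_10=4:  p_10=4·265693+72257=1135029,  q_10=4·12388+3369=52921
a_11=2:  p_11=2·1135029+265693=2535751,  q_11=2·52921+12388=118230
fundamental: x₁=2535751, y₁=118230  (since 6430033134001 − 460·13978332900 = 1)

2535751 118230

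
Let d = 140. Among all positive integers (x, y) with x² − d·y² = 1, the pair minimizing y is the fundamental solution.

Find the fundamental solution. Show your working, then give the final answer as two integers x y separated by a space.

71 6

d=140: √d = [11; 1,4,1,22] (ℓ=4, even), read p_3/q_3
i=0: a=11 ⇒ p=11, q=1
…
i=2: a=4 ⇒ p=59, q=5
i=3: a=1 ⇒ p=71, q=6
(x₁, y₁) = (71, 6);  71² − 140·6² = 1 ✓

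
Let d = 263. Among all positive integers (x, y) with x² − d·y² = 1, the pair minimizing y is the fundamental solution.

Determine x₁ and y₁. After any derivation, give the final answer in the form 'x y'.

139128 8579

[16; 4,1,1,1,1,15,1,1,1,1,4,32] for √263; ℓ=12 ⇒ convergent index 11
step 0: (16, 1)  from 16·(1,0) + (0,1)
step 1: (65, 4)  from 4·(16,1) + (1,0)
…
step 4: (227, 14)  from 1·(146,9) + (81,5)
step 5: (373, 23)  from 1·(227,14) + (146,9)
step 6: (5822, 359)  from 15·(373,23) + (227,14)
step 7: (6195, 382)  from 1·(5822,359) + (373,23)
…
step 9: (18212, 1123)  from 1·(12017,741) + (6195,382)
step 10: (30229, 1864)  from 1·(18212,1123) + (12017,741)
step 11: (139128, 8579)  from 4·(30229,1864) + (18212,1123)
→ (139128, 8579).  Check: 139128²=19356600384, 263·8579²=19356600383, difference 1.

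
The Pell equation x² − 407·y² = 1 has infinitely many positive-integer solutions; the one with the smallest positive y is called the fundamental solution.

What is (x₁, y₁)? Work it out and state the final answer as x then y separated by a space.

[20; 5,1,2,1,5,40] for √407; ℓ=6 ⇒ convergent index 5
k=0  a_k=20  p_k/q_k = 20/1
…
k=2  a_k=1  p_k/q_k = 121/6
k=3  a_k=2  p_k/q_k = 343/17
k=4  a_k=1  p_k/q_k = 464/23
k=5  a_k=5  p_k/q_k = 2663/132
→ (2663, 132).  Check: 2663²=7091569, 407·132²=7091568, difference 1.

2663 132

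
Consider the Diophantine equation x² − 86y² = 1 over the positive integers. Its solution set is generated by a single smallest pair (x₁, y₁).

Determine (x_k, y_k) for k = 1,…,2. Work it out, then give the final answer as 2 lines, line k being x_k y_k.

d=86: √d = [9; 3,1,1,1,8,1,1,1,3,18] (ℓ=10, even), read p_9/q_9
a_0=9:  p_0=9·1+0=9,  q_0=9·0+1=1
…
a_5=8:  p_5=8·102+65=881,  q_5=8·11+7=95
…
a_8=1:  p_8=1·1864+983=2847,  q_8=1·201+106=307
a_9=3:  p_9=3·2847+1864=10405,  q_9=3·307+201=1122
→ (10405, 1122).  Check: 10405²=108264025, 86·1122²=108264024, difference 1.
n=2: (10405,1122)∘(10405,1122) = (10405·10405+86·1122·1122, 10405·1122+1122·10405) = (216528049,23348820)

10405 1122
216528049 23348820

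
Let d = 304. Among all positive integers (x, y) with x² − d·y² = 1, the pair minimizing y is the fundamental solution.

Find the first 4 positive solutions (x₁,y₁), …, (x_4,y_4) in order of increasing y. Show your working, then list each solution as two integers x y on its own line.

d=304: √d = [17; 2,3,2,1,1,1,1,1,2,3,2,34] (ℓ=12, even), read p_11/q_11
k=0  a_k=17  p_k/q_k = 17/1
k=1  a_k=2  p_k/q_k = 35/2
k=2  a_k=3  p_k/q_k = 122/7
…
k=5  a_k=1  p_k/q_k = 680/39
k=6  a_k=1  p_k/q_k = 1081/62
k=7  a_k=1  p_k/q_k = 1761/101
k=8  a_k=1  p_k/q_k = 2842/163
k=9  a_k=2  p_k/q_k = 7445/427
k=10  a_k=3  p_k/q_k = 25177/1444
k=11  a_k=2  p_k/q_k = 57799/3315
(x₁, y₁) = (57799, 3315);  57799² − 304·3315² = 1 ✓
k=2:  x_2 = 57799·57799+304·3315·3315 = 6681448801,  y_2 = 57799·3315+3315·57799 = 383207370
k=3:  x_3 = 57799·6681448801+304·3315·383207370 = 772362118440199,  y_3 = 57799·383207370+3315·6681448801 = 44298005553945
k=4:  x_4 = 57799·772362118440199+304·3315·44298005553945 = 89283516160768675201,  y_4 = 57799·44298005553945+3315·772362118440199 = 5120760845641726740

57799 3315
6681448801 383207370
772362118440199 44298005553945
89283516160768675201 5120760845641726740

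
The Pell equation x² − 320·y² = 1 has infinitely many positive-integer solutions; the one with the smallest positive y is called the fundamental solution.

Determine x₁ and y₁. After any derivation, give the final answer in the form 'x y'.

161 9

√320 → a₀=17, period (1,7,1,34); ℓ=4 even so k=3
step 0: (17, 1)  from 17·(1,0) + (0,1)
step 1: (18, 1)  from 1·(17,1) + (1,0)
step 2: (143, 8)  from 7·(18,1) + (17,1)
step 3: (161, 9)  from 1·(143,8) + (18,1)
(x₁, y₁) = (161, 9);  161² − 320·9² = 1 ✓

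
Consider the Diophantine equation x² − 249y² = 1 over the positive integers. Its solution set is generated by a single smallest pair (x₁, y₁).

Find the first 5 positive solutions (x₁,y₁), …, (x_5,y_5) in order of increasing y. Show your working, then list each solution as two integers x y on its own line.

[15; 1,3,1,1,5,…,3,1,30] for √249; ℓ=16 ⇒ convergent index 15
a_0=15:  p_0=15·1+0=15,  q_0=15·0+1=1
a_1=1:  p_1=1·15+1=16,  q_1=1·1+0=1
a_2=3:  p_2=3·16+15=63,  q_2=3·1+1=4
…
a_4=1:  p_4=1·79+63=142,  q_4=1·5+4=9
…
a_6=1:  p_6=1·789+142=931,  q_6=1·50+9=59
a_7=3:  p_7=3·931+789=3582,  q_7=3·59+50=227
…
a_9=3:  p_9=3·36751+3582=113835,  q_9=3·2329+227=7214
a_10=1:  p_10=1·113835+36751=150586,  q_10=1·7214+2329=9543
a_11=5:  p_11=5·150586+113835=866765,  q_11=5·9543+7214=54929
a_12=1:  p_12=1·866765+150586=1017351,  q_12=1·54929+9543=64472
a_13=1:  p_13=1·1017351+866765=1884116,  q_13=1·64472+54929=119401
a_14=3:  p_14=3·1884116+1017351=6669699,  q_14=3·119401+64472=422675
a_15=1:  p_15=1·6669699+1884116=8553815,  q_15=1·422675+119401=542076
(x₁, y₁) = (8553815, 542076);  8553815² − 249·542076² = 1 ✓
k=2:  x_2 = 8553815·8553815+249·542076·542076 = 146335502108449,  y_2 = 8553815·542076+542076·8553815 = 9273635639880
k=3:  x_3 = 8553815·146335502108449+249·542076·9273635639880 = 2503453625935556812055,  y_3 = 8553815·9273635639880+542076·146335502108449 = 158649927281879742324
k=4:  x_4 = 8553815·2503453625935556812055+249·542076·158649927281879742324 = 42828158354663763449114371201,  y_4 = 8553815·158649927281879742324+542076·2503453625935556812055 = 2714124255465295062538692240
k=5:  x_5 = 8553815·42828158354663763449114371201+249·542076·2714124255465295062538692240 = 732688286712993936041346554632551575,  y_5 = 8553815·2714124255465295062538692240+542076·42828158354663763449114371201 = 46432233536525587120811525646048876

8553815 542076
146335502108449 9273635639880
2503453625935556812055 158649927281879742324
42828158354663763449114371201 2714124255465295062538692240
732688286712993936041346554632551575 46432233536525587120811525646048876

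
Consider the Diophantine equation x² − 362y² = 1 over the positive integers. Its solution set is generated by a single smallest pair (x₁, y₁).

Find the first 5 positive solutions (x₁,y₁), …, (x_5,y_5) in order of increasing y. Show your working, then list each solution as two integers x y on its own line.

723 38
1045457 54948
1511730099 79454770
2185960677697 114891542472
3160897628219763 166133090959742

d=362: √d = [19; 38] (ℓ=1, odd), read p_1/q_1
k=0  a_k=19  p_k/q_k = 19/1
k=1  a_k=38  p_k/q_k = 723/38
fundamental: x₁=723, y₁=38  (since 522729 − 362·1444 = 1)
(723+38√362)^2 = 1045457 + 54948√362
(723+38√362)^3 = 1511730099 + 79454770√362
(723+38√362)^4 = 2185960677697 + 114891542472√362
(723+38√362)^5 = 3160897628219763 + 166133090959742√362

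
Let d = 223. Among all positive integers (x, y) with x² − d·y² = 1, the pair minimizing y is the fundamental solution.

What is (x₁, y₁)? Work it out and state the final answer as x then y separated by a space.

224 15

√223 = [14; 1,13,1,28, …], period ℓ=4 (even) → k=3
i=0: a=14 ⇒ p=14, q=1
i=1: a=1 ⇒ p=15, q=1
i=2: a=13 ⇒ p=209, q=14
i=3: a=1 ⇒ p=224, q=15
fundamental: x₁=224, y₁=15  (since 50176 − 223·225 = 1)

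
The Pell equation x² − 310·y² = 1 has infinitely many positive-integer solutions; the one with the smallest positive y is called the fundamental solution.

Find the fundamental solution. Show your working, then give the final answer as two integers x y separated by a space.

√310 → a₀=17, period (1,1,1,1,5,…,1,1,34); ℓ=16 even so k=15
i=0: a=17 ⇒ p=17, q=1
i=1: a=1 ⇒ p=18, q=1
i=2: a=1 ⇒ p=35, q=2
i=3: a=1 ⇒ p=53, q=3
…
i=5: a=5 ⇒ p=493, q=28
…
i=8: a=2 ⇒ p=5687, q=323
i=9: a=1 ⇒ p=7747, q=440
i=10: a=3 ⇒ p=28928, q=1643
i=11: a=5 ⇒ p=152387, q=8655
…
i=13: a=1 ⇒ p=333702, q=18953
i=14: a=1 ⇒ p=515017, q=29251
i=15: a=1 ⇒ p=848719, q=48204
→ (848719, 48204).  Check: 848719²=720323940961, 310·48204²=720323940960, difference 1.

848719 48204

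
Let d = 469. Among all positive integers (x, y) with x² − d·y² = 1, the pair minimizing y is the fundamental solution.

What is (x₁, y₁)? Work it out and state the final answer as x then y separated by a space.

√469 → a₀=21, period (1,1,1,10,6,10,1,1,1,42); ℓ=10 even so k=9
step 0: (21, 1)  from 21·(1,0) + (0,1)
step 1: (22, 1)  from 1·(21,1) + (1,0)
step 2: (43, 2)  from 1·(22,1) + (21,1)
step 3: (65, 3)  from 1·(43,2) + (22,1)
step 4: (693, 32)  from 10·(65,3) + (43,2)
…
step 8: (90069, 4159)  from 1·(47146,2177) + (42923,1982)
step 9: (137215, 6336)  from 1·(90069,4159) + (47146,2177)
(x₁, y₁) = (137215, 6336);  137215² − 469·6336² = 1 ✓

137215 6336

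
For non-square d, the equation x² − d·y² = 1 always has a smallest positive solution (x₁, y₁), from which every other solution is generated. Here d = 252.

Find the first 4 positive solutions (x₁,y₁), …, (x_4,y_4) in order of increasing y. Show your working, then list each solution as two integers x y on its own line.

√252 = [15; 1,6,1,30, …], period ℓ=4 (even) → k=3
k=0  a_k=15  p_k/q_k = 15/1
k=1  a_k=1  p_k/q_k = 16/1
k=2  a_k=6  p_k/q_k = 111/7
k=3  a_k=1  p_k/q_k = 127/8
fundamental: x₁=127, y₁=8  (since 16129 − 252·64 = 1)
(127+8√252)^2 = 32257 + 2032√252
(127+8√252)^3 = 8193151 + 516120√252
(127+8√252)^4 = 2081028097 + 131092448√252

127 8
32257 2032
8193151 516120
2081028097 131092448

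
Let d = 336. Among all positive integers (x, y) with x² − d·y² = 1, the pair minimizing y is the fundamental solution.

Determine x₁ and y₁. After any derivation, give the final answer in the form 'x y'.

√336 → a₀=18, period (3,36); ℓ=2 even so k=1
k=0  a_k=18  p_k/q_k = 18/1
k=1  a_k=3  p_k/q_k = 55/3
fundamental: x₁=55, y₁=3  (since 3025 − 336·9 = 1)

55 3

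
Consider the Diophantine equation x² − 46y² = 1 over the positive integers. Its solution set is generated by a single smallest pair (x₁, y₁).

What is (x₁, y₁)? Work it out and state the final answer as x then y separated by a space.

√46 → a₀=6, period (1,3,1,1,2,6,2,1,1,3,1,12); ℓ=12 even so k=11
step 0: (6, 1)  from 6·(1,0) + (0,1)
step 1: (7, 1)  from 1·(6,1) + (1,0)
step 2: (27, 4)  from 3·(7,1) + (6,1)
…
step 10: (19038, 2807)  from 3·(5297,781) + (3147,464)
step 11: (24335, 3588)  from 1·(19038,2807) + (5297,781)
fundamental: x₁=24335, y₁=3588  (since 592192225 − 46·12873744 = 1)

24335 3588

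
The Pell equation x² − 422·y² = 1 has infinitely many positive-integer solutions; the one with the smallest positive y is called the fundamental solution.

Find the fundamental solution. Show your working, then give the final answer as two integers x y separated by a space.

[20; 1,1,5,2,1,…,1,1,40] for √422; ℓ=14 ⇒ convergent index 13
i=0: a=20 ⇒ p=20, q=1
i=1: a=1 ⇒ p=21, q=1
…
i=3: a=5 ⇒ p=226, q=11
i=4: a=2 ⇒ p=493, q=24
i=5: a=1 ⇒ p=719, q=35
i=6: a=3 ⇒ p=2650, q=129
…
i=10: a=2 ⇒ p=598859, q=29152
…
i=12: a=1 ⇒ p=3810680, q=185501
i=13: a=1 ⇒ p=7022501, q=341850
(x₁, y₁) = (7022501, 341850);  7022501² − 422·341850² = 1 ✓

7022501 341850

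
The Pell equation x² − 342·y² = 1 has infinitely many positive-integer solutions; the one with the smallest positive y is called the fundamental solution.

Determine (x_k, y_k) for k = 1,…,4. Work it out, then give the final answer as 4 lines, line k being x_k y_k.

37 2
2737 148
202501 10950
14982337 810152

d=342: √d = [18; 2,36] (ℓ=2, even), read p_1/q_1
a_0=18:  p_0=18·1+0=18,  q_0=18·0+1=1
a_1=2:  p_1=2·18+1=37,  q_1=2·1+0=2
fundamental: x₁=37, y₁=2  (since 1369 − 342·4 = 1)
(x_2, y_2) = (37·37 + 342·2·2, 37·2 + 2·37) = (2737, 148)
(x_3, y_3) = (37·2737 + 342·2·148, 37·148 + 2·2737) = (202501, 10950)
(x_4, y_4) = (37·202501 + 342·2·10950, 37·10950 + 2·202501) = (14982337, 810152)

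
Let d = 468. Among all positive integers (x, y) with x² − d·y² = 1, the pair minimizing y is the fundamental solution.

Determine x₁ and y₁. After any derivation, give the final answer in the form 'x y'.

[21; 1,1,1,2,1,1,1,42] for √468; ℓ=8 ⇒ convergent index 7
step 0: (21, 1)  from 21·(1,0) + (0,1)
step 1: (22, 1)  from 1·(21,1) + (1,0)
step 2: (43, 2)  from 1·(22,1) + (21,1)
…
step 4: (173, 8)  from 2·(65,3) + (43,2)
step 5: (238, 11)  from 1·(173,8) + (65,3)
step 6: (411, 19)  from 1·(238,11) + (173,8)
step 7: (649, 30)  from 1·(411,19) + (238,11)
fundamental: x₁=649, y₁=30  (since 421201 − 468·900 = 1)

649 30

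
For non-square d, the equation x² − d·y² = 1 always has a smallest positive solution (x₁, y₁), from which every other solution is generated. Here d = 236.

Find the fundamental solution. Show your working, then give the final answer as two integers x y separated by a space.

[15; 2,1,3,5,1,6,1,5,3,1,2,30] for √236; ℓ=12 ⇒ convergent index 11
i=0: a=15 ⇒ p=15, q=1
i=1: a=2 ⇒ p=31, q=2
i=2: a=1 ⇒ p=46, q=3
i=3: a=3 ⇒ p=169, q=11
i=4: a=5 ⇒ p=891, q=58
i=5: a=1 ⇒ p=1060, q=69
…
i=10: a=1 ⇒ p=203535, q=13249
i=11: a=2 ⇒ p=561799, q=36570
→ (561799, 36570).  Check: 561799²=315618116401, 236·36570²=315618116400, difference 1.

561799 36570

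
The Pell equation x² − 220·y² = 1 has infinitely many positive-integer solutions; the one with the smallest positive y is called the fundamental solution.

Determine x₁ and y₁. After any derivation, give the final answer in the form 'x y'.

[14; 1,4,1,28] for √220; ℓ=4 ⇒ convergent index 3
k=0  a_k=14  p_k/q_k = 14/1
k=1  a_k=1  p_k/q_k = 15/1
k=2  a_k=4  p_k/q_k = 74/5
k=3  a_k=1  p_k/q_k = 89/6
fundamental: x₁=89, y₁=6  (since 7921 − 220·36 = 1)

89 6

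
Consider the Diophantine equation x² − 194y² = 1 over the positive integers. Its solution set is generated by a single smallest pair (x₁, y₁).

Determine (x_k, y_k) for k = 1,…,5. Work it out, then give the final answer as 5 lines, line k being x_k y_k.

[13; 1,12,1,26] for √194; ℓ=4 ⇒ convergent index 3
k=0  a_k=13  p_k/q_k = 13/1
…
k=2  a_k=12  p_k/q_k = 181/13
k=3  a_k=1  p_k/q_k = 195/14
→ (195, 14).  Check: 195²=38025, 194·14²=38024, difference 1.
(195+14√194)^2 = 76049 + 5460√194
(195+14√194)^3 = 29658915 + 2129386√194
(195+14√194)^4 = 11566900801 + 830455080√194
(195+14√194)^5 = 4511061653475 + 323875351814√194

195 14
76049 5460
29658915 2129386
11566900801 830455080
4511061653475 323875351814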